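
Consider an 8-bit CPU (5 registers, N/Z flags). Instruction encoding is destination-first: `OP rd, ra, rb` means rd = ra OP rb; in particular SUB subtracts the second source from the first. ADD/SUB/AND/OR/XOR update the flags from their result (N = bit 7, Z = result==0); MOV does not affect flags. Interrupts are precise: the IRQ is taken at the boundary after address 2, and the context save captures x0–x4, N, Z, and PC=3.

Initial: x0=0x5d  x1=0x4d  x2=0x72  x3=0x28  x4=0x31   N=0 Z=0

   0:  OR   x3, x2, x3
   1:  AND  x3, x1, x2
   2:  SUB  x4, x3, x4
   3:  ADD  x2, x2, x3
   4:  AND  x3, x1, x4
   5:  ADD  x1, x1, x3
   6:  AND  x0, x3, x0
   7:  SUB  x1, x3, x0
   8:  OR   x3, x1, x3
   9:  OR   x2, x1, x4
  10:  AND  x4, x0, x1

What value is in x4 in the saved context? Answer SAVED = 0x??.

SAVED = 0x0f

after  0: x0=0x5d x1=0x4d x2=0x72 x3=0x7a x4=0x31  N=0 Z=0
after  1: x0=0x5d x1=0x4d x2=0x72 x3=0x40 x4=0x31  N=0 Z=0
after  2: x0=0x5d x1=0x4d x2=0x72 x3=0x40 x4=0x0f  N=0 Z=0
-- IRQ taken; context saved, return-PC = 3 --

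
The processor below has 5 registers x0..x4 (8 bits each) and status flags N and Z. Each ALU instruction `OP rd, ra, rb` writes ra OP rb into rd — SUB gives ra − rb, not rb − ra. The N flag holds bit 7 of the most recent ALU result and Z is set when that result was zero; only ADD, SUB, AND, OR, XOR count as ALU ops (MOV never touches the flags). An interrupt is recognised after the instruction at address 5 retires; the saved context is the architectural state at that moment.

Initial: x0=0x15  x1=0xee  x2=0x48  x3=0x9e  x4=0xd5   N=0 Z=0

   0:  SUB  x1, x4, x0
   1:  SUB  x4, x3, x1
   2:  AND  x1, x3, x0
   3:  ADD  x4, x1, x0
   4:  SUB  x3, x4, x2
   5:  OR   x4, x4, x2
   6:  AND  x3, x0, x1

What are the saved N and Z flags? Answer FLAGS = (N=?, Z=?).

after  0: x0=0x15 x1=0xc0 x2=0x48 x3=0x9e x4=0xd5  N=1 Z=0
after  1: x0=0x15 x1=0xc0 x2=0x48 x3=0x9e x4=0xde  N=1 Z=0
after  2: x0=0x15 x1=0x14 x2=0x48 x3=0x9e x4=0xde  N=0 Z=0
after  3: x0=0x15 x1=0x14 x2=0x48 x3=0x9e x4=0x29  N=0 Z=0
after  4: x0=0x15 x1=0x14 x2=0x48 x3=0xe1 x4=0x29  N=1 Z=0
after  5: x0=0x15 x1=0x14 x2=0x48 x3=0xe1 x4=0x69  N=0 Z=0
-- IRQ taken; context saved, return-PC = 6 --

FLAGS = (N=0, Z=0)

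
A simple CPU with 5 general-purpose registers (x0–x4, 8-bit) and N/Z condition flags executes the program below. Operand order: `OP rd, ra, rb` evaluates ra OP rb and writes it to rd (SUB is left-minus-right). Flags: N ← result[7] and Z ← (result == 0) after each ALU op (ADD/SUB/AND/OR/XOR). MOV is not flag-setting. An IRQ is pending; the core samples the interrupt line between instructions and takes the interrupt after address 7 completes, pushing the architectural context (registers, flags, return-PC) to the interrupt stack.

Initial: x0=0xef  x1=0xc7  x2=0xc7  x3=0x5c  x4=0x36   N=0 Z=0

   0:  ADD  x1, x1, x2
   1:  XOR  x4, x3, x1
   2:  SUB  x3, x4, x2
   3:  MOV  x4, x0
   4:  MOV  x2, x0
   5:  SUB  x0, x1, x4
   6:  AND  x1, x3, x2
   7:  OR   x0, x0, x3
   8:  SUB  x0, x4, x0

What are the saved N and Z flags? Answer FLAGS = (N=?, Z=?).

FLAGS = (N=1, Z=0)

after  0: x0=0xef x1=0x8e x2=0xc7 x3=0x5c x4=0x36  N=1 Z=0
after  1: x0=0xef x1=0x8e x2=0xc7 x3=0x5c x4=0xd2  N=1 Z=0
after  2: x0=0xef x1=0x8e x2=0xc7 x3=0x0b x4=0xd2  N=0 Z=0
after  3: x0=0xef x1=0x8e x2=0xc7 x3=0x0b x4=0xef  N=0 Z=0
after  4: x0=0xef x1=0x8e x2=0xef x3=0x0b x4=0xef  N=0 Z=0
after  5: x0=0x9f x1=0x8e x2=0xef x3=0x0b x4=0xef  N=1 Z=0
after  6: x0=0x9f x1=0x0b x2=0xef x3=0x0b x4=0xef  N=0 Z=0
after  7: x0=0x9f x1=0x0b x2=0xef x3=0x0b x4=0xef  N=1 Z=0
-- IRQ taken; context saved, return-PC = 8 --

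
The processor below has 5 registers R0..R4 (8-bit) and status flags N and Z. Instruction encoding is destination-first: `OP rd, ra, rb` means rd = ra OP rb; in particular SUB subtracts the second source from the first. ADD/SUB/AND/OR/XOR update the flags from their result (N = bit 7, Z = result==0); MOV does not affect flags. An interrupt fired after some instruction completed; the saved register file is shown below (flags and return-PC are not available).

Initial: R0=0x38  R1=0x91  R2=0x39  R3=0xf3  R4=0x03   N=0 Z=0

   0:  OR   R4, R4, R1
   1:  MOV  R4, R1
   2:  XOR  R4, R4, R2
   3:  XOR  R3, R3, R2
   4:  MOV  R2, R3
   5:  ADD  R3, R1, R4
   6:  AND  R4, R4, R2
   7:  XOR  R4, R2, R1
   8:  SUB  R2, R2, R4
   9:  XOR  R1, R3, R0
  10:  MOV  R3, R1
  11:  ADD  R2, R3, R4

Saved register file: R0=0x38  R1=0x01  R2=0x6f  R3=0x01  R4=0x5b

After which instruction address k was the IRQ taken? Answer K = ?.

after  0: R0=0x38 R1=0x91 R2=0x39 R3=0xf3 R4=0x93  N=1 Z=0
after  1: R0=0x38 R1=0x91 R2=0x39 R3=0xf3 R4=0x91  N=1 Z=0
after  2: R0=0x38 R1=0x91 R2=0x39 R3=0xf3 R4=0xa8  N=1 Z=0
after  3: R0=0x38 R1=0x91 R2=0x39 R3=0xca R4=0xa8  N=1 Z=0
after  4: R0=0x38 R1=0x91 R2=0xca R3=0xca R4=0xa8  N=1 Z=0
after  5: R0=0x38 R1=0x91 R2=0xca R3=0x39 R4=0xa8  N=0 Z=0
after  6: R0=0x38 R1=0x91 R2=0xca R3=0x39 R4=0x88  N=1 Z=0
after  7: R0=0x38 R1=0x91 R2=0xca R3=0x39 R4=0x5b  N=0 Z=0
after  8: R0=0x38 R1=0x91 R2=0x6f R3=0x39 R4=0x5b  N=0 Z=0
after  9: R0=0x38 R1=0x01 R2=0x6f R3=0x39 R4=0x5b  N=0 Z=0
after 10: R0=0x38 R1=0x01 R2=0x6f R3=0x01 R4=0x5b  N=0 Z=0
-- IRQ taken; context saved, return-PC = 11 --

K = 10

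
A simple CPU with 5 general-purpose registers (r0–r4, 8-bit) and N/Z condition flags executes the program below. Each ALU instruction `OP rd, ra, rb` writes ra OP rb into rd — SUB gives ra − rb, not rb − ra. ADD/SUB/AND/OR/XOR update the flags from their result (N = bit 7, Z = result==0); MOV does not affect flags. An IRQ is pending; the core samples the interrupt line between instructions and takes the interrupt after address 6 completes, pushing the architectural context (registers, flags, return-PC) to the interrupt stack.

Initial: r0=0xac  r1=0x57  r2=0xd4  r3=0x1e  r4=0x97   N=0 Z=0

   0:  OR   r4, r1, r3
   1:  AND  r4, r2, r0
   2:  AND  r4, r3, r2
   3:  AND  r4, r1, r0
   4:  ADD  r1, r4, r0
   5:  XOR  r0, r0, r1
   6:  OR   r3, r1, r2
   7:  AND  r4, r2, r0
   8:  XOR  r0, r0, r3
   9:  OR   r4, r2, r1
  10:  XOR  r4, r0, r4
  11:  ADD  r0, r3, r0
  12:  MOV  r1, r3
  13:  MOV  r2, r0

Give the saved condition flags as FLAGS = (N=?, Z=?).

FLAGS = (N=1, Z=0)

after  0: r0=0xac r1=0x57 r2=0xd4 r3=0x1e r4=0x5f  N=0 Z=0
after  1: r0=0xac r1=0x57 r2=0xd4 r3=0x1e r4=0x84  N=1 Z=0
after  2: r0=0xac r1=0x57 r2=0xd4 r3=0x1e r4=0x14  N=0 Z=0
after  3: r0=0xac r1=0x57 r2=0xd4 r3=0x1e r4=0x04  N=0 Z=0
after  4: r0=0xac r1=0xb0 r2=0xd4 r3=0x1e r4=0x04  N=1 Z=0
after  5: r0=0x1c r1=0xb0 r2=0xd4 r3=0x1e r4=0x04  N=0 Z=0
after  6: r0=0x1c r1=0xb0 r2=0xd4 r3=0xf4 r4=0x04  N=1 Z=0
-- IRQ taken; context saved, return-PC = 7 --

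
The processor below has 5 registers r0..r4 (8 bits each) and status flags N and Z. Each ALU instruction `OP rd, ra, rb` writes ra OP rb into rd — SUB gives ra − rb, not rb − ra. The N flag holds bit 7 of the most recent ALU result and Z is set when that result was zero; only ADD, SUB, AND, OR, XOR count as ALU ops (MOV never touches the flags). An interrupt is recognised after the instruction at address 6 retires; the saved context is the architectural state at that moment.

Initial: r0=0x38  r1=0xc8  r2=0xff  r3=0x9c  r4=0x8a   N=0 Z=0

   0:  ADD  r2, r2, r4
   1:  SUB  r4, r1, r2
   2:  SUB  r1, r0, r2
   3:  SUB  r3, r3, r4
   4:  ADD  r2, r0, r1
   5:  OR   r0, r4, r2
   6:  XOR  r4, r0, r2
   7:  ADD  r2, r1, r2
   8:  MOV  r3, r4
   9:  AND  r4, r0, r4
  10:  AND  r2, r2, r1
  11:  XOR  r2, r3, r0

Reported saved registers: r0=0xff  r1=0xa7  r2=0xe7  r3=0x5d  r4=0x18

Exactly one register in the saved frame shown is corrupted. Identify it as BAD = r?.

BAD = r1

after  0: r0=0x38 r1=0xc8 r2=0x89 r3=0x9c r4=0x8a  N=1 Z=0
after  1: r0=0x38 r1=0xc8 r2=0x89 r3=0x9c r4=0x3f  N=0 Z=0
after  2: r0=0x38 r1=0xaf r2=0x89 r3=0x9c r4=0x3f  N=1 Z=0
after  3: r0=0x38 r1=0xaf r2=0x89 r3=0x5d r4=0x3f  N=0 Z=0
after  4: r0=0x38 r1=0xaf r2=0xe7 r3=0x5d r4=0x3f  N=1 Z=0
after  5: r0=0xff r1=0xaf r2=0xe7 r3=0x5d r4=0x3f  N=1 Z=0
after  6: r0=0xff r1=0xaf r2=0xe7 r3=0x5d r4=0x18  N=0 Z=0
-- IRQ taken; context saved, return-PC = 7 --
mismatch: r1: reported 0xa7 vs actual 0xaf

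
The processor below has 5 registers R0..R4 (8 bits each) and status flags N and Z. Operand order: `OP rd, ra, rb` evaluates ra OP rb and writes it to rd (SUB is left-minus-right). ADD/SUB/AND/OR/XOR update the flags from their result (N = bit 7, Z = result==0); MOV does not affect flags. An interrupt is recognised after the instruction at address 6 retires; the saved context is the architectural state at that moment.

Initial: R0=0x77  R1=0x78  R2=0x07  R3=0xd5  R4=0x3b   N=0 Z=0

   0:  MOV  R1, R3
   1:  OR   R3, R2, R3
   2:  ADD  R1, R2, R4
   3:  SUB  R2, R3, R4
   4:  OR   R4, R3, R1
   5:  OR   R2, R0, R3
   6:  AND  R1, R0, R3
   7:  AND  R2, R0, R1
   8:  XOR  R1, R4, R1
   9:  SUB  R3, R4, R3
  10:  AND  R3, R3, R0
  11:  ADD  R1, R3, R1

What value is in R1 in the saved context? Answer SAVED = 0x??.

after  0: R0=0x77 R1=0xd5 R2=0x07 R3=0xd5 R4=0x3b  N=0 Z=0
after  1: R0=0x77 R1=0xd5 R2=0x07 R3=0xd7 R4=0x3b  N=1 Z=0
after  2: R0=0x77 R1=0x42 R2=0x07 R3=0xd7 R4=0x3b  N=0 Z=0
after  3: R0=0x77 R1=0x42 R2=0x9c R3=0xd7 R4=0x3b  N=1 Z=0
after  4: R0=0x77 R1=0x42 R2=0x9c R3=0xd7 R4=0xd7  N=1 Z=0
after  5: R0=0x77 R1=0x42 R2=0xf7 R3=0xd7 R4=0xd7  N=1 Z=0
after  6: R0=0x77 R1=0x57 R2=0xf7 R3=0xd7 R4=0xd7  N=0 Z=0
-- IRQ taken; context saved, return-PC = 7 --

SAVED = 0x57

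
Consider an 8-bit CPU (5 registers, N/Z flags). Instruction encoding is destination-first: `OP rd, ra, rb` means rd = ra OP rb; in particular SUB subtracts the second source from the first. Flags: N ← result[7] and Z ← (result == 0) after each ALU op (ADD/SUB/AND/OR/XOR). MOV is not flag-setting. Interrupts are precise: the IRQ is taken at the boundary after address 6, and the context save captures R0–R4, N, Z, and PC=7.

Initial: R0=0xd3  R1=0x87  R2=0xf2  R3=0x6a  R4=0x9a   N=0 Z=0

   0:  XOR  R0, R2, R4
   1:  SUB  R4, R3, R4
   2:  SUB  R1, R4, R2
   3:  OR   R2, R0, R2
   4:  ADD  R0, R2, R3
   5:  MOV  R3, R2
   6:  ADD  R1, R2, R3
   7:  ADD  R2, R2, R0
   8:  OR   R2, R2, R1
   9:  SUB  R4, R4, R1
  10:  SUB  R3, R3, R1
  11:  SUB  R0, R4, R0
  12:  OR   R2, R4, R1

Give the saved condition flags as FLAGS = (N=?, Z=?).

FLAGS = (N=1, Z=0)

after  0: R0=0x68 R1=0x87 R2=0xf2 R3=0x6a R4=0x9a  N=0 Z=0
after  1: R0=0x68 R1=0x87 R2=0xf2 R3=0x6a R4=0xd0  N=1 Z=0
after  2: R0=0x68 R1=0xde R2=0xf2 R3=0x6a R4=0xd0  N=1 Z=0
after  3: R0=0x68 R1=0xde R2=0xfa R3=0x6a R4=0xd0  N=1 Z=0
after  4: R0=0x64 R1=0xde R2=0xfa R3=0x6a R4=0xd0  N=0 Z=0
after  5: R0=0x64 R1=0xde R2=0xfa R3=0xfa R4=0xd0  N=0 Z=0
after  6: R0=0x64 R1=0xf4 R2=0xfa R3=0xfa R4=0xd0  N=1 Z=0
-- IRQ taken; context saved, return-PC = 7 --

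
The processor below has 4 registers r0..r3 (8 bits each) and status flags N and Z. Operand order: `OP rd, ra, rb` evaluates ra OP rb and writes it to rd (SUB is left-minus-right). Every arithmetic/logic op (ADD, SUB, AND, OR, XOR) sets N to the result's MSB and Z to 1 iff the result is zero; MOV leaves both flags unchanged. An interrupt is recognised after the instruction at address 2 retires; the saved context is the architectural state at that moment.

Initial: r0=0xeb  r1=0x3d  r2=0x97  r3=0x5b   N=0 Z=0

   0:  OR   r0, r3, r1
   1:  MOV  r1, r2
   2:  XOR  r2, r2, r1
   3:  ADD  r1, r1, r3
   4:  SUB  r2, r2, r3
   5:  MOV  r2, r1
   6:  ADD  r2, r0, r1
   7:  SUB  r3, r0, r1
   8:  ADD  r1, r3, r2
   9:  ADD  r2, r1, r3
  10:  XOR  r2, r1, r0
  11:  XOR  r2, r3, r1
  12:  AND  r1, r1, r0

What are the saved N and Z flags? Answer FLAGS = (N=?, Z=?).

FLAGS = (N=0, Z=1)

after  0: r0=0x7f r1=0x3d r2=0x97 r3=0x5b  N=0 Z=0
after  1: r0=0x7f r1=0x97 r2=0x97 r3=0x5b  N=0 Z=0
after  2: r0=0x7f r1=0x97 r2=0x00 r3=0x5b  N=0 Z=1
-- IRQ taken; context saved, return-PC = 3 --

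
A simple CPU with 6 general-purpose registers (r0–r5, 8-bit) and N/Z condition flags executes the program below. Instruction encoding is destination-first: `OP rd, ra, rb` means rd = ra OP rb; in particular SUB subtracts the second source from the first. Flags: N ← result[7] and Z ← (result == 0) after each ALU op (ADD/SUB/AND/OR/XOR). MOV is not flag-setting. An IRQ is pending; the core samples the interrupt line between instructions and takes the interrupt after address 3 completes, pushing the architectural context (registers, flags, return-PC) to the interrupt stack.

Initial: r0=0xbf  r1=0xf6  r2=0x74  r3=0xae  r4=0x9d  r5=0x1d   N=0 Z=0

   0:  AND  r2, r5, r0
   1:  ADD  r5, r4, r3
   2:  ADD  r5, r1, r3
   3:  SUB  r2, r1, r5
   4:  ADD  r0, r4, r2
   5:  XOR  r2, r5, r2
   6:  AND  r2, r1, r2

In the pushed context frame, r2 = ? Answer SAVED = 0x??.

SAVED = 0x52

after  0: r0=0xbf r1=0xf6 r2=0x1d r3=0xae r4=0x9d r5=0x1d  N=0 Z=0
after  1: r0=0xbf r1=0xf6 r2=0x1d r3=0xae r4=0x9d r5=0x4b  N=0 Z=0
after  2: r0=0xbf r1=0xf6 r2=0x1d r3=0xae r4=0x9d r5=0xa4  N=1 Z=0
after  3: r0=0xbf r1=0xf6 r2=0x52 r3=0xae r4=0x9d r5=0xa4  N=0 Z=0
-- IRQ taken; context saved, return-PC = 4 --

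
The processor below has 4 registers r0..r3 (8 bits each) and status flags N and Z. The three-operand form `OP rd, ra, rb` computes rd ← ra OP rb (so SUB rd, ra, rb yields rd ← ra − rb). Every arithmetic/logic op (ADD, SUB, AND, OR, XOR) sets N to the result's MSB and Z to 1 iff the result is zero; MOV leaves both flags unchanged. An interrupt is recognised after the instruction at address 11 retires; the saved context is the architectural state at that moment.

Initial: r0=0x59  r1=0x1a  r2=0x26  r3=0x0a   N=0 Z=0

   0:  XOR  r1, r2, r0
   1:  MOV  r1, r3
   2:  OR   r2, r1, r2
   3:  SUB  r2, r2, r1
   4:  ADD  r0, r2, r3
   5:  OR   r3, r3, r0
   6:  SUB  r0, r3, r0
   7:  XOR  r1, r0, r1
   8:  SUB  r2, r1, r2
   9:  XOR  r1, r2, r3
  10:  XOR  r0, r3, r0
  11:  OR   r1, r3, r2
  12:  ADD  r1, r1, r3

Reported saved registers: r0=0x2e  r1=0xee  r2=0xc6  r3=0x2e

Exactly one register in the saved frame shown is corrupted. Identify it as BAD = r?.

after  0: r0=0x59 r1=0x7f r2=0x26 r3=0x0a  N=0 Z=0
after  1: r0=0x59 r1=0x0a r2=0x26 r3=0x0a  N=0 Z=0
after  2: r0=0x59 r1=0x0a r2=0x2e r3=0x0a  N=0 Z=0
after  3: r0=0x59 r1=0x0a r2=0x24 r3=0x0a  N=0 Z=0
after  4: r0=0x2e r1=0x0a r2=0x24 r3=0x0a  N=0 Z=0
after  5: r0=0x2e r1=0x0a r2=0x24 r3=0x2e  N=0 Z=0
after  6: r0=0x00 r1=0x0a r2=0x24 r3=0x2e  N=0 Z=1
after  7: r0=0x00 r1=0x0a r2=0x24 r3=0x2e  N=0 Z=0
after  8: r0=0x00 r1=0x0a r2=0xe6 r3=0x2e  N=1 Z=0
after  9: r0=0x00 r1=0xc8 r2=0xe6 r3=0x2e  N=1 Z=0
after 10: r0=0x2e r1=0xc8 r2=0xe6 r3=0x2e  N=0 Z=0
after 11: r0=0x2e r1=0xee r2=0xe6 r3=0x2e  N=1 Z=0
-- IRQ taken; context saved, return-PC = 12 --
mismatch: r2: reported 0xc6 vs actual 0xe6

BAD = r2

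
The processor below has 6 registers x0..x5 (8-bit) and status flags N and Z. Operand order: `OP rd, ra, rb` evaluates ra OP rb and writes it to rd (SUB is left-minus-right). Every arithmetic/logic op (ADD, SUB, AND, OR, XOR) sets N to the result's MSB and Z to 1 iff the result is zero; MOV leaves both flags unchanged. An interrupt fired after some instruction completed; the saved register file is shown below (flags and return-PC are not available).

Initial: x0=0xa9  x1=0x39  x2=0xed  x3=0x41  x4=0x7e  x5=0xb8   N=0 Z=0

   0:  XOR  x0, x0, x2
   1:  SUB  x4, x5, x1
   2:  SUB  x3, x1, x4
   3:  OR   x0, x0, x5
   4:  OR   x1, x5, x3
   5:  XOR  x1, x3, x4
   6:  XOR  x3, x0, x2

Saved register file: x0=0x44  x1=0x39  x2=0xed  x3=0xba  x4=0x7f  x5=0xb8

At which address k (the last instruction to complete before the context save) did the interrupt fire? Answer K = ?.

K = 2

after  0: x0=0x44 x1=0x39 x2=0xed x3=0x41 x4=0x7e x5=0xb8  N=0 Z=0
after  1: x0=0x44 x1=0x39 x2=0xed x3=0x41 x4=0x7f x5=0xb8  N=0 Z=0
after  2: x0=0x44 x1=0x39 x2=0xed x3=0xba x4=0x7f x5=0xb8  N=1 Z=0
-- IRQ taken; context saved, return-PC = 3 --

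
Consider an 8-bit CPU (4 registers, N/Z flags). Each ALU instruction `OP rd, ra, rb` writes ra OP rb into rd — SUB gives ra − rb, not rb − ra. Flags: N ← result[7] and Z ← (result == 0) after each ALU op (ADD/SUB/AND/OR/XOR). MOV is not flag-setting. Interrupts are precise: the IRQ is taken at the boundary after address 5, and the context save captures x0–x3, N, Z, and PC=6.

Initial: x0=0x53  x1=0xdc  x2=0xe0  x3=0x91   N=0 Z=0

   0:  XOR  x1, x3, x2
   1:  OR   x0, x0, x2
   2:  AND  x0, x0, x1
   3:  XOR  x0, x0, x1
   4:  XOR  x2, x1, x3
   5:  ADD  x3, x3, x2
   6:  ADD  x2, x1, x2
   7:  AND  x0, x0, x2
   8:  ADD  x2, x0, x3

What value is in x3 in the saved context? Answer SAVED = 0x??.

after  0: x0=0x53 x1=0x71 x2=0xe0 x3=0x91  N=0 Z=0
after  1: x0=0xf3 x1=0x71 x2=0xe0 x3=0x91  N=1 Z=0
after  2: x0=0x71 x1=0x71 x2=0xe0 x3=0x91  N=0 Z=0
after  3: x0=0x00 x1=0x71 x2=0xe0 x3=0x91  N=0 Z=1
after  4: x0=0x00 x1=0x71 x2=0xe0 x3=0x91  N=1 Z=0
after  5: x0=0x00 x1=0x71 x2=0xe0 x3=0x71  N=0 Z=0
-- IRQ taken; context saved, return-PC = 6 --

SAVED = 0x71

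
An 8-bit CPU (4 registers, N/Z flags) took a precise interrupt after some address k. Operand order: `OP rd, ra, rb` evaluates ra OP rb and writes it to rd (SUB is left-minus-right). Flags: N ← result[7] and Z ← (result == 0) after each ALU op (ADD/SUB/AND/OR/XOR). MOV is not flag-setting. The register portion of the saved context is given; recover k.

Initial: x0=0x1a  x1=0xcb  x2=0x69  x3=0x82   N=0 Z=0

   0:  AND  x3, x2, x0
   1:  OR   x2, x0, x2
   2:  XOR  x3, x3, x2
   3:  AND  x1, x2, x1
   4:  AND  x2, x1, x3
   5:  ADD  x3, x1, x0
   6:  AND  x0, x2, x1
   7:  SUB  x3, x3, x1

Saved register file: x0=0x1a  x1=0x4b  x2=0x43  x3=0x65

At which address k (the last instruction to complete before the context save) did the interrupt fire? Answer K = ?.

K = 5

after  0: x0=0x1a x1=0xcb x2=0x69 x3=0x08  N=0 Z=0
after  1: x0=0x1a x1=0xcb x2=0x7b x3=0x08  N=0 Z=0
after  2: x0=0x1a x1=0xcb x2=0x7b x3=0x73  N=0 Z=0
after  3: x0=0x1a x1=0x4b x2=0x7b x3=0x73  N=0 Z=0
after  4: x0=0x1a x1=0x4b x2=0x43 x3=0x73  N=0 Z=0
after  5: x0=0x1a x1=0x4b x2=0x43 x3=0x65  N=0 Z=0
-- IRQ taken; context saved, return-PC = 6 --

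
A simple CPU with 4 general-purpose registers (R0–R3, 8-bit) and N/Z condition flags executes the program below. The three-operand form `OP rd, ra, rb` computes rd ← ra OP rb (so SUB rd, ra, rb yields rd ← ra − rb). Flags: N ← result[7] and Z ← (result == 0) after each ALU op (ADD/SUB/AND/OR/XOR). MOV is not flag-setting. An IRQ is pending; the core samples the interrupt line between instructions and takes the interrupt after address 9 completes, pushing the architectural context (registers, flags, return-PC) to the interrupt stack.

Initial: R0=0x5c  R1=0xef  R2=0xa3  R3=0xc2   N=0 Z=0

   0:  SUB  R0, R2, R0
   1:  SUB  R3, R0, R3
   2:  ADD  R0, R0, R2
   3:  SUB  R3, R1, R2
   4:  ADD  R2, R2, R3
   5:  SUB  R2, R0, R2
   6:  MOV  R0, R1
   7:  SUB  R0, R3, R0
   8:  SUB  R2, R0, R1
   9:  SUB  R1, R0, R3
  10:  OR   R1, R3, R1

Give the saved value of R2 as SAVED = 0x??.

SAVED = 0x6e

after  0: R0=0x47 R1=0xef R2=0xa3 R3=0xc2  N=0 Z=0
after  1: R0=0x47 R1=0xef R2=0xa3 R3=0x85  N=1 Z=0
after  2: R0=0xea R1=0xef R2=0xa3 R3=0x85  N=1 Z=0
after  3: R0=0xea R1=0xef R2=0xa3 R3=0x4c  N=0 Z=0
after  4: R0=0xea R1=0xef R2=0xef R3=0x4c  N=1 Z=0
after  5: R0=0xea R1=0xef R2=0xfb R3=0x4c  N=1 Z=0
after  6: R0=0xef R1=0xef R2=0xfb R3=0x4c  N=1 Z=0
after  7: R0=0x5d R1=0xef R2=0xfb R3=0x4c  N=0 Z=0
after  8: R0=0x5d R1=0xef R2=0x6e R3=0x4c  N=0 Z=0
after  9: R0=0x5d R1=0x11 R2=0x6e R3=0x4c  N=0 Z=0
-- IRQ taken; context saved, return-PC = 10 --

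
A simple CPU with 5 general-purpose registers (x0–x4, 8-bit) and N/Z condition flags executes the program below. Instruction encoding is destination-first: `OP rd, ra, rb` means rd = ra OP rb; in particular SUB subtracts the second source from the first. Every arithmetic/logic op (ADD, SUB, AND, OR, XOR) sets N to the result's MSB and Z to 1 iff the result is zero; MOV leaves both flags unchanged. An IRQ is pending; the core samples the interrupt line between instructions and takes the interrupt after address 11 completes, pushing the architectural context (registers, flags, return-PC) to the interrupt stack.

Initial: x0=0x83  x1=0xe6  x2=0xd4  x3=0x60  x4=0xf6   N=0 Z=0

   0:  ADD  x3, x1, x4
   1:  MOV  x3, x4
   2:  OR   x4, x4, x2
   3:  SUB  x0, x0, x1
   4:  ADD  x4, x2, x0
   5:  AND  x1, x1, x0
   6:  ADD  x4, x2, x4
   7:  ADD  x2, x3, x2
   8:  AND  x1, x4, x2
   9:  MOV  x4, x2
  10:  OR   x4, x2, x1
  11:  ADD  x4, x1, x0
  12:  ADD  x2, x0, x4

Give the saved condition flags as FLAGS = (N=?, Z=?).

after  0: x0=0x83 x1=0xe6 x2=0xd4 x3=0xdc x4=0xf6  N=1 Z=0
after  1: x0=0x83 x1=0xe6 x2=0xd4 x3=0xf6 x4=0xf6  N=1 Z=0
after  2: x0=0x83 x1=0xe6 x2=0xd4 x3=0xf6 x4=0xf6  N=1 Z=0
after  3: x0=0x9d x1=0xe6 x2=0xd4 x3=0xf6 x4=0xf6  N=1 Z=0
after  4: x0=0x9d x1=0xe6 x2=0xd4 x3=0xf6 x4=0x71  N=0 Z=0
after  5: x0=0x9d x1=0x84 x2=0xd4 x3=0xf6 x4=0x71  N=1 Z=0
after  6: x0=0x9d x1=0x84 x2=0xd4 x3=0xf6 x4=0x45  N=0 Z=0
after  7: x0=0x9d x1=0x84 x2=0xca x3=0xf6 x4=0x45  N=1 Z=0
after  8: x0=0x9d x1=0x40 x2=0xca x3=0xf6 x4=0x45  N=0 Z=0
after  9: x0=0x9d x1=0x40 x2=0xca x3=0xf6 x4=0xca  N=0 Z=0
after 10: x0=0x9d x1=0x40 x2=0xca x3=0xf6 x4=0xca  N=1 Z=0
after 11: x0=0x9d x1=0x40 x2=0xca x3=0xf6 x4=0xdd  N=1 Z=0
-- IRQ taken; context saved, return-PC = 12 --

FLAGS = (N=1, Z=0)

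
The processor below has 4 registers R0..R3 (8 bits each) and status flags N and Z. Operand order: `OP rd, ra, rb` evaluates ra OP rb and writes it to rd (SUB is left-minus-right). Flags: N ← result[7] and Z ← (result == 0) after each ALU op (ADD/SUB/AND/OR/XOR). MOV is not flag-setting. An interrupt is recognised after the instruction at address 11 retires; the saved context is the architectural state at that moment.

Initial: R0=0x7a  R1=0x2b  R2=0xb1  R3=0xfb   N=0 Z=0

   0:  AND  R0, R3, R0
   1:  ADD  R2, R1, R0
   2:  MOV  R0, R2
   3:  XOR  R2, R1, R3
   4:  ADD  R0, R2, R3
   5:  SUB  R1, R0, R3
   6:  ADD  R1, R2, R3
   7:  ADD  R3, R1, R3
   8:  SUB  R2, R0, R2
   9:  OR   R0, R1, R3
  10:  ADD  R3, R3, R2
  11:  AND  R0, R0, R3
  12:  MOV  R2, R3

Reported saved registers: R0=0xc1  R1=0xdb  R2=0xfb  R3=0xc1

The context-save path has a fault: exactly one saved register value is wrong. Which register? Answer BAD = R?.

after  0: R0=0x7a R1=0x2b R2=0xb1 R3=0xfb  N=0 Z=0
after  1: R0=0x7a R1=0x2b R2=0xa5 R3=0xfb  N=1 Z=0
after  2: R0=0xa5 R1=0x2b R2=0xa5 R3=0xfb  N=1 Z=0
after  3: R0=0xa5 R1=0x2b R2=0xd0 R3=0xfb  N=1 Z=0
after  4: R0=0xcb R1=0x2b R2=0xd0 R3=0xfb  N=1 Z=0
after  5: R0=0xcb R1=0xd0 R2=0xd0 R3=0xfb  N=1 Z=0
after  6: R0=0xcb R1=0xcb R2=0xd0 R3=0xfb  N=1 Z=0
after  7: R0=0xcb R1=0xcb R2=0xd0 R3=0xc6  N=1 Z=0
after  8: R0=0xcb R1=0xcb R2=0xfb R3=0xc6  N=1 Z=0
after  9: R0=0xcf R1=0xcb R2=0xfb R3=0xc6  N=1 Z=0
after 10: R0=0xcf R1=0xcb R2=0xfb R3=0xc1  N=1 Z=0
after 11: R0=0xc1 R1=0xcb R2=0xfb R3=0xc1  N=1 Z=0
-- IRQ taken; context saved, return-PC = 12 --
mismatch: R1: reported 0xdb vs actual 0xcb

BAD = R1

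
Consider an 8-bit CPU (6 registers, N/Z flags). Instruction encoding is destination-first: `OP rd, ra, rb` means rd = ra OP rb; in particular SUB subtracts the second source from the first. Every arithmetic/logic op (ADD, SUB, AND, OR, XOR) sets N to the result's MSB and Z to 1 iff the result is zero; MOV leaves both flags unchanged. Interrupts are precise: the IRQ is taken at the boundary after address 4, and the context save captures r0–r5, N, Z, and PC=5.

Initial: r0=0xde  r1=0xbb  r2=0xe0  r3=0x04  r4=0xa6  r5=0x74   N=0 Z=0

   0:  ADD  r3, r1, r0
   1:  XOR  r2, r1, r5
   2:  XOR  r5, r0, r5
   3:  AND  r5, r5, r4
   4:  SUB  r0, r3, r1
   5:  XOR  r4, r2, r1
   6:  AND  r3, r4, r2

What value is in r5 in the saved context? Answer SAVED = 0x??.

SAVED = 0xa2

after  0: r0=0xde r1=0xbb r2=0xe0 r3=0x99 r4=0xa6 r5=0x74  N=1 Z=0
after  1: r0=0xde r1=0xbb r2=0xcf r3=0x99 r4=0xa6 r5=0x74  N=1 Z=0
after  2: r0=0xde r1=0xbb r2=0xcf r3=0x99 r4=0xa6 r5=0xaa  N=1 Z=0
after  3: r0=0xde r1=0xbb r2=0xcf r3=0x99 r4=0xa6 r5=0xa2  N=1 Z=0
after  4: r0=0xde r1=0xbb r2=0xcf r3=0x99 r4=0xa6 r5=0xa2  N=1 Z=0
-- IRQ taken; context saved, return-PC = 5 --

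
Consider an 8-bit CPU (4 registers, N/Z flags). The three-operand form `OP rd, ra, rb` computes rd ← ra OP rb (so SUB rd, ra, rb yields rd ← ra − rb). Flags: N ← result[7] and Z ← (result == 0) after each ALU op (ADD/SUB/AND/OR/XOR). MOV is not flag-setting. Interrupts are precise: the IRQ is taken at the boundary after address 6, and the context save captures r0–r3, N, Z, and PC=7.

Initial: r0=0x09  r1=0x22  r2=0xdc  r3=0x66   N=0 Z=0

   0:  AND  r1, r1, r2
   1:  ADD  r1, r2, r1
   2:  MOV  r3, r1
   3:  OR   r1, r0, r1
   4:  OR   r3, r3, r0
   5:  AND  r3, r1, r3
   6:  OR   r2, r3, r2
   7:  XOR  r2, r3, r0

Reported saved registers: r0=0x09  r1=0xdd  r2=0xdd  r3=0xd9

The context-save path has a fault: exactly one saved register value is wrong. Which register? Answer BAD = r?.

BAD = r3

after  0: r0=0x09 r1=0x00 r2=0xdc r3=0x66  N=0 Z=1
after  1: r0=0x09 r1=0xdc r2=0xdc r3=0x66  N=1 Z=0
after  2: r0=0x09 r1=0xdc r2=0xdc r3=0xdc  N=1 Z=0
after  3: r0=0x09 r1=0xdd r2=0xdc r3=0xdc  N=1 Z=0
after  4: r0=0x09 r1=0xdd r2=0xdc r3=0xdd  N=1 Z=0
after  5: r0=0x09 r1=0xdd r2=0xdc r3=0xdd  N=1 Z=0
after  6: r0=0x09 r1=0xdd r2=0xdd r3=0xdd  N=1 Z=0
-- IRQ taken; context saved, return-PC = 7 --
mismatch: r3: reported 0xd9 vs actual 0xdd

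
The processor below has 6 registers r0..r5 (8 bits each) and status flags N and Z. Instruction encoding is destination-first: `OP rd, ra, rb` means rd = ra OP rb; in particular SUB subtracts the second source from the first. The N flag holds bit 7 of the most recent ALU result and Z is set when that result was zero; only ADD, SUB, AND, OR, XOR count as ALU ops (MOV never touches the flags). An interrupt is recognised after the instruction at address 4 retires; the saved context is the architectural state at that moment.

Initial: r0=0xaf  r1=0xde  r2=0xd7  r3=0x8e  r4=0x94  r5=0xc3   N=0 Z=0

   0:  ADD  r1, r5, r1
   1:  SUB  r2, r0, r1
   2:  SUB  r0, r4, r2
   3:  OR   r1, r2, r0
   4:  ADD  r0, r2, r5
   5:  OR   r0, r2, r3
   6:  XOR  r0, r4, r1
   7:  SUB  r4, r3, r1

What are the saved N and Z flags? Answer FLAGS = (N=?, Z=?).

FLAGS = (N=1, Z=0)

after  0: r0=0xaf r1=0xa1 r2=0xd7 r3=0x8e r4=0x94 r5=0xc3  N=1 Z=0
after  1: r0=0xaf r1=0xa1 r2=0x0e r3=0x8e r4=0x94 r5=0xc3  N=0 Z=0
after  2: r0=0x86 r1=0xa1 r2=0x0e r3=0x8e r4=0x94 r5=0xc3  N=1 Z=0
after  3: r0=0x86 r1=0x8e r2=0x0e r3=0x8e r4=0x94 r5=0xc3  N=1 Z=0
after  4: r0=0xd1 r1=0x8e r2=0x0e r3=0x8e r4=0x94 r5=0xc3  N=1 Z=0
-- IRQ taken; context saved, return-PC = 5 --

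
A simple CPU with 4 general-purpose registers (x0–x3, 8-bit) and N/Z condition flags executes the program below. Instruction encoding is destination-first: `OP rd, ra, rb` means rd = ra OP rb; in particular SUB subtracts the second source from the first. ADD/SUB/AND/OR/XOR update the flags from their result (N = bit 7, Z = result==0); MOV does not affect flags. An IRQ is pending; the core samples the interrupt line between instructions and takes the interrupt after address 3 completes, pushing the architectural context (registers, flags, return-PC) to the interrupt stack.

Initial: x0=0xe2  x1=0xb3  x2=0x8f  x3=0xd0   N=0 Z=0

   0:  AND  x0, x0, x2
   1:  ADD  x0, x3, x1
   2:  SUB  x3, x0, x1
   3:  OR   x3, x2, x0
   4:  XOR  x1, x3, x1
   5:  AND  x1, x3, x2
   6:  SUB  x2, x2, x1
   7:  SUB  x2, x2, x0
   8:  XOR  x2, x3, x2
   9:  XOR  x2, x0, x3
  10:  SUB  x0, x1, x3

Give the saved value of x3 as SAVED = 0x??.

SAVED = 0x8f

after  0: x0=0x82 x1=0xb3 x2=0x8f x3=0xd0  N=1 Z=0
after  1: x0=0x83 x1=0xb3 x2=0x8f x3=0xd0  N=1 Z=0
after  2: x0=0x83 x1=0xb3 x2=0x8f x3=0xd0  N=1 Z=0
after  3: x0=0x83 x1=0xb3 x2=0x8f x3=0x8f  N=1 Z=0
-- IRQ taken; context saved, return-PC = 4 --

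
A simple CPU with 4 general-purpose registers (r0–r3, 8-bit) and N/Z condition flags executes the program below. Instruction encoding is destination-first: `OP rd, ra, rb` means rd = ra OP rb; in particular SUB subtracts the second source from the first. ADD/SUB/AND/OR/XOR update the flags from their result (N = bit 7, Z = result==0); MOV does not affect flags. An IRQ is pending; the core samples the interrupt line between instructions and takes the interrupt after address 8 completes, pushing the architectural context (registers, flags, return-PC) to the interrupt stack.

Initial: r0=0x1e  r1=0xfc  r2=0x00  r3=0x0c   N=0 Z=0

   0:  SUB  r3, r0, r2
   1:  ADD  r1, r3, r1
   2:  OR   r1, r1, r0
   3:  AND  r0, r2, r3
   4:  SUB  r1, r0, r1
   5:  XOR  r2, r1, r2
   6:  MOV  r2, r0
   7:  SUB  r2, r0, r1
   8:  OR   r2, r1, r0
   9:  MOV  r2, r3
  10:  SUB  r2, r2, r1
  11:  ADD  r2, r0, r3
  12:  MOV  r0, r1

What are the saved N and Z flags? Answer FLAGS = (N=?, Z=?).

after  0: r0=0x1e r1=0xfc r2=0x00 r3=0x1e  N=0 Z=0
after  1: r0=0x1e r1=0x1a r2=0x00 r3=0x1e  N=0 Z=0
after  2: r0=0x1e r1=0x1e r2=0x00 r3=0x1e  N=0 Z=0
after  3: r0=0x00 r1=0x1e r2=0x00 r3=0x1e  N=0 Z=1
after  4: r0=0x00 r1=0xe2 r2=0x00 r3=0x1e  N=1 Z=0
after  5: r0=0x00 r1=0xe2 r2=0xe2 r3=0x1e  N=1 Z=0
after  6: r0=0x00 r1=0xe2 r2=0x00 r3=0x1e  N=1 Z=0
after  7: r0=0x00 r1=0xe2 r2=0x1e r3=0x1e  N=0 Z=0
after  8: r0=0x00 r1=0xe2 r2=0xe2 r3=0x1e  N=1 Z=0
-- IRQ taken; context saved, return-PC = 9 --

FLAGS = (N=1, Z=0)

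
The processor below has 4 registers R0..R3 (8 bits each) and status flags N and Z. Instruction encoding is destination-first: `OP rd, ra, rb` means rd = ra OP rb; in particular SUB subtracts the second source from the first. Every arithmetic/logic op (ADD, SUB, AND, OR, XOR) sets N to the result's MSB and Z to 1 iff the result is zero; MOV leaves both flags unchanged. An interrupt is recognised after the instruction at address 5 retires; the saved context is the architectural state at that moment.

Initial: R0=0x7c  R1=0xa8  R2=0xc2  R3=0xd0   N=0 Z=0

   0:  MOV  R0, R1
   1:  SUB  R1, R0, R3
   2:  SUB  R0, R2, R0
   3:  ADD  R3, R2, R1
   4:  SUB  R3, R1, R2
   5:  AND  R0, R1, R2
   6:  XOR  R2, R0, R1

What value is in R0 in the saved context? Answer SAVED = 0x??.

after  0: R0=0xa8 R1=0xa8 R2=0xc2 R3=0xd0  N=0 Z=0
after  1: R0=0xa8 R1=0xd8 R2=0xc2 R3=0xd0  N=1 Z=0
after  2: R0=0x1a R1=0xd8 R2=0xc2 R3=0xd0  N=0 Z=0
after  3: R0=0x1a R1=0xd8 R2=0xc2 R3=0x9a  N=1 Z=0
after  4: R0=0x1a R1=0xd8 R2=0xc2 R3=0x16  N=0 Z=0
after  5: R0=0xc0 R1=0xd8 R2=0xc2 R3=0x16  N=1 Z=0
-- IRQ taken; context saved, return-PC = 6 --

SAVED = 0xc0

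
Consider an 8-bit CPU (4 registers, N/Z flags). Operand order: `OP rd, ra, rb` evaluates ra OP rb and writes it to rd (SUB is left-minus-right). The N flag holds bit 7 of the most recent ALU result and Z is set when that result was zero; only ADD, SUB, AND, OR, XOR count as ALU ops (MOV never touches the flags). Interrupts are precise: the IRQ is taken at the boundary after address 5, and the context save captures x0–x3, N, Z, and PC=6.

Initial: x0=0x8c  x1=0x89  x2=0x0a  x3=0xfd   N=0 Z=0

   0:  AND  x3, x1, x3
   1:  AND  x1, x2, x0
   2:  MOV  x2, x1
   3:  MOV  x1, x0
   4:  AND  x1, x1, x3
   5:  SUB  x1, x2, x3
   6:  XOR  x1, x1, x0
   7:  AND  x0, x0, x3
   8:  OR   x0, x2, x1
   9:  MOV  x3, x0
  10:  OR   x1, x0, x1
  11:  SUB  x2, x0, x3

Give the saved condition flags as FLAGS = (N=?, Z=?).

after  0: x0=0x8c x1=0x89 x2=0x0a x3=0x89  N=1 Z=0
after  1: x0=0x8c x1=0x08 x2=0x0a x3=0x89  N=0 Z=0
after  2: x0=0x8c x1=0x08 x2=0x08 x3=0x89  N=0 Z=0
after  3: x0=0x8c x1=0x8c x2=0x08 x3=0x89  N=0 Z=0
after  4: x0=0x8c x1=0x88 x2=0x08 x3=0x89  N=1 Z=0
after  5: x0=0x8c x1=0x7f x2=0x08 x3=0x89  N=0 Z=0
-- IRQ taken; context saved, return-PC = 6 --

FLAGS = (N=0, Z=0)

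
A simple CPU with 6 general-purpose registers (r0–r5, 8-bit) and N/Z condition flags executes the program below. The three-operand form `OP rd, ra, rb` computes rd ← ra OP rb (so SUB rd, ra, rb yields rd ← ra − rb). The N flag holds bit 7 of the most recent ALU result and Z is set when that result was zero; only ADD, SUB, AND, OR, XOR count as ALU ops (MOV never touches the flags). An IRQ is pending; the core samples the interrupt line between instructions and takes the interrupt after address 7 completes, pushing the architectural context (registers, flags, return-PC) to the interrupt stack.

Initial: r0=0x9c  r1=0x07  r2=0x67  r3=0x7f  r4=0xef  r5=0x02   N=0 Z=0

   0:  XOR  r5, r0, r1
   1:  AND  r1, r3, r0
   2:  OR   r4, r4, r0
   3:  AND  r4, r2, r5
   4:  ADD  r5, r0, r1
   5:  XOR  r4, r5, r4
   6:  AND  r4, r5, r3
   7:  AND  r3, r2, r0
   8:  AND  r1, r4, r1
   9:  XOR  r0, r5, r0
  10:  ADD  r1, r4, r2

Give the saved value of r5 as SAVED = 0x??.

after  0: r0=0x9c r1=0x07 r2=0x67 r3=0x7f r4=0xef r5=0x9b  N=1 Z=0
after  1: r0=0x9c r1=0x1c r2=0x67 r3=0x7f r4=0xef r5=0x9b  N=0 Z=0
after  2: r0=0x9c r1=0x1c r2=0x67 r3=0x7f r4=0xff r5=0x9b  N=1 Z=0
after  3: r0=0x9c r1=0x1c r2=0x67 r3=0x7f r4=0x03 r5=0x9b  N=0 Z=0
after  4: r0=0x9c r1=0x1c r2=0x67 r3=0x7f r4=0x03 r5=0xb8  N=1 Z=0
after  5: r0=0x9c r1=0x1c r2=0x67 r3=0x7f r4=0xbb r5=0xb8  N=1 Z=0
after  6: r0=0x9c r1=0x1c r2=0x67 r3=0x7f r4=0x38 r5=0xb8  N=0 Z=0
after  7: r0=0x9c r1=0x1c r2=0x67 r3=0x04 r4=0x38 r5=0xb8  N=0 Z=0
-- IRQ taken; context saved, return-PC = 8 --

SAVED = 0xb8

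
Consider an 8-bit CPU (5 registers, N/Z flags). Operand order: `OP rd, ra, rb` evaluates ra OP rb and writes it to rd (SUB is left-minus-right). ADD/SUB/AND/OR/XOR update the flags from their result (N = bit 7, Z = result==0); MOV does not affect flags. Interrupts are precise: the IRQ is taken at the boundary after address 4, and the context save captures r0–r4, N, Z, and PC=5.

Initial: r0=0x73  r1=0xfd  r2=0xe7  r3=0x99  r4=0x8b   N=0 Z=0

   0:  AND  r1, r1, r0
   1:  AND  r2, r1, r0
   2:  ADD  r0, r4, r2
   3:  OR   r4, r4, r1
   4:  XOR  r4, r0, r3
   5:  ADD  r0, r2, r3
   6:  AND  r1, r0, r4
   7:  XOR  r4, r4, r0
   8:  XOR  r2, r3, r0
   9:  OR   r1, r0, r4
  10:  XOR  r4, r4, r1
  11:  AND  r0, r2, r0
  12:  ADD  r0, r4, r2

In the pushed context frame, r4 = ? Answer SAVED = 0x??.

SAVED = 0x65

after  0: r0=0x73 r1=0x71 r2=0xe7 r3=0x99 r4=0x8b  N=0 Z=0
after  1: r0=0x73 r1=0x71 r2=0x71 r3=0x99 r4=0x8b  N=0 Z=0
after  2: r0=0xfc r1=0x71 r2=0x71 r3=0x99 r4=0x8b  N=1 Z=0
after  3: r0=0xfc r1=0x71 r2=0x71 r3=0x99 r4=0xfb  N=1 Z=0
after  4: r0=0xfc r1=0x71 r2=0x71 r3=0x99 r4=0x65  N=0 Z=0
-- IRQ taken; context saved, return-PC = 5 --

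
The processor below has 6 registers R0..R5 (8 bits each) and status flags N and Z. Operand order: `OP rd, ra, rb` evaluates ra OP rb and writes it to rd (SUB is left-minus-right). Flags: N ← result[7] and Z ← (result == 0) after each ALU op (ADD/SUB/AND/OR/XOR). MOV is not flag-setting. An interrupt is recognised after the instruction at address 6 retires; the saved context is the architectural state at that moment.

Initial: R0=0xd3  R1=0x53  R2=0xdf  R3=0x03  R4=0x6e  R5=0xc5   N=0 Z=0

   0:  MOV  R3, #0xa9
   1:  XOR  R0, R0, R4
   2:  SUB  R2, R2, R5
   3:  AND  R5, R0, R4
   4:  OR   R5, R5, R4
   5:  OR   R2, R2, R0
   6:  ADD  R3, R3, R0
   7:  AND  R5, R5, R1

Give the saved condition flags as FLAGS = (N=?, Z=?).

after  0: R0=0xd3 R1=0x53 R2=0xdf R3=0xa9 R4=0x6e R5=0xc5  N=0 Z=0
after  1: R0=0xbd R1=0x53 R2=0xdf R3=0xa9 R4=0x6e R5=0xc5  N=1 Z=0
after  2: R0=0xbd R1=0x53 R2=0x1a R3=0xa9 R4=0x6e R5=0xc5  N=0 Z=0
after  3: R0=0xbd R1=0x53 R2=0x1a R3=0xa9 R4=0x6e R5=0x2c  N=0 Z=0
after  4: R0=0xbd R1=0x53 R2=0x1a R3=0xa9 R4=0x6e R5=0x6e  N=0 Z=0
after  5: R0=0xbd R1=0x53 R2=0xbf R3=0xa9 R4=0x6e R5=0x6e  N=1 Z=0
after  6: R0=0xbd R1=0x53 R2=0xbf R3=0x66 R4=0x6e R5=0x6e  N=0 Z=0
-- IRQ taken; context saved, return-PC = 7 --

FLAGS = (N=0, Z=0)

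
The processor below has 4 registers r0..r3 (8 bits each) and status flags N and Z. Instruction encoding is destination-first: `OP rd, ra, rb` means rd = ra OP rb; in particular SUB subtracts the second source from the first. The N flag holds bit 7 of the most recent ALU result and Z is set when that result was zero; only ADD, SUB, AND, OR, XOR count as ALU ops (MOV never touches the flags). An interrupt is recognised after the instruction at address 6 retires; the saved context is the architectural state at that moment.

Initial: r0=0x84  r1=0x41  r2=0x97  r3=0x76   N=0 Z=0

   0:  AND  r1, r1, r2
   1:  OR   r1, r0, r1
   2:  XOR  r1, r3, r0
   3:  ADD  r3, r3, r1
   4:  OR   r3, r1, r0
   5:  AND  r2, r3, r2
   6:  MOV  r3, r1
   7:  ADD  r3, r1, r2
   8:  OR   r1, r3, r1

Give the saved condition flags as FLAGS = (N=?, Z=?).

after  0: r0=0x84 r1=0x01 r2=0x97 r3=0x76  N=0 Z=0
after  1: r0=0x84 r1=0x85 r2=0x97 r3=0x76  N=1 Z=0
after  2: r0=0x84 r1=0xf2 r2=0x97 r3=0x76  N=1 Z=0
after  3: r0=0x84 r1=0xf2 r2=0x97 r3=0x68  N=0 Z=0
after  4: r0=0x84 r1=0xf2 r2=0x97 r3=0xf6  N=1 Z=0
after  5: r0=0x84 r1=0xf2 r2=0x96 r3=0xf6  N=1 Z=0
after  6: r0=0x84 r1=0xf2 r2=0x96 r3=0xf2  N=1 Z=0
-- IRQ taken; context saved, return-PC = 7 --

FLAGS = (N=1, Z=0)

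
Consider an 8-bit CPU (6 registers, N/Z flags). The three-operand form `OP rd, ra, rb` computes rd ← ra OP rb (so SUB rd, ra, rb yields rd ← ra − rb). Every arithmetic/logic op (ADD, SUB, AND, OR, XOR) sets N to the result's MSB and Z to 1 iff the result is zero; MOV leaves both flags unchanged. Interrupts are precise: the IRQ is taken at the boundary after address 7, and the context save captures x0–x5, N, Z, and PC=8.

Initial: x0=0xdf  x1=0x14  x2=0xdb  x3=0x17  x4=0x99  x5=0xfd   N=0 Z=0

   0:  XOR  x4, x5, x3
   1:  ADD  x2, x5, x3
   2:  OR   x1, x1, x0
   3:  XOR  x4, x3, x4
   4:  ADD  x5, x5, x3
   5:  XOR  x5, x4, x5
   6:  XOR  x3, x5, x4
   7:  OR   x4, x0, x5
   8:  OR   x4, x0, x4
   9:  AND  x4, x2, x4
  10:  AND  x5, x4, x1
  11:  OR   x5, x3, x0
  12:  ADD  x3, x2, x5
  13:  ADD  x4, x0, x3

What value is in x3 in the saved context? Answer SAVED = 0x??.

after  0: x0=0xdf x1=0x14 x2=0xdb x3=0x17 x4=0xea x5=0xfd  N=1 Z=0
after  1: x0=0xdf x1=0x14 x2=0x14 x3=0x17 x4=0xea x5=0xfd  N=0 Z=0
after  2: x0=0xdf x1=0xdf x2=0x14 x3=0x17 x4=0xea x5=0xfd  N=1 Z=0
after  3: x0=0xdf x1=0xdf x2=0x14 x3=0x17 x4=0xfd x5=0xfd  N=1 Z=0
after  4: x0=0xdf x1=0xdf x2=0x14 x3=0x17 x4=0xfd x5=0x14  N=0 Z=0
after  5: x0=0xdf x1=0xdf x2=0x14 x3=0x17 x4=0xfd x5=0xe9  N=1 Z=0
after  6: x0=0xdf x1=0xdf x2=0x14 x3=0x14 x4=0xfd x5=0xe9  N=0 Z=0
after  7: x0=0xdf x1=0xdf x2=0x14 x3=0x14 x4=0xff x5=0xe9  N=1 Z=0
-- IRQ taken; context saved, return-PC = 8 --

SAVED = 0x14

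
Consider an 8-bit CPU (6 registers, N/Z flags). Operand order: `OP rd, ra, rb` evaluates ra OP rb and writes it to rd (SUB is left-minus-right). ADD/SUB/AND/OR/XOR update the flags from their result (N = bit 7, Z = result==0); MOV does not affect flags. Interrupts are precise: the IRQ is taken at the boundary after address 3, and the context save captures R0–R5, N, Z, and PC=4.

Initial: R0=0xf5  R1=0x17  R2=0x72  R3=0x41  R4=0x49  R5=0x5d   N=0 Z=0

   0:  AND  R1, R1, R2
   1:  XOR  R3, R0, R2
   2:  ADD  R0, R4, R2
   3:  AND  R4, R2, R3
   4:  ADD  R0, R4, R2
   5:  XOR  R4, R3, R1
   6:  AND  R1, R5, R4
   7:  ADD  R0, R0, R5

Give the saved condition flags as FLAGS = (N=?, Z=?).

after  0: R0=0xf5 R1=0x12 R2=0x72 R3=0x41 R4=0x49 R5=0x5d  N=0 Z=0
after  1: R0=0xf5 R1=0x12 R2=0x72 R3=0x87 R4=0x49 R5=0x5d  N=1 Z=0
after  2: R0=0xbb R1=0x12 R2=0x72 R3=0x87 R4=0x49 R5=0x5d  N=1 Z=0
after  3: R0=0xbb R1=0x12 R2=0x72 R3=0x87 R4=0x02 R5=0x5d  N=0 Z=0
-- IRQ taken; context saved, return-PC = 4 --

FLAGS = (N=0, Z=0)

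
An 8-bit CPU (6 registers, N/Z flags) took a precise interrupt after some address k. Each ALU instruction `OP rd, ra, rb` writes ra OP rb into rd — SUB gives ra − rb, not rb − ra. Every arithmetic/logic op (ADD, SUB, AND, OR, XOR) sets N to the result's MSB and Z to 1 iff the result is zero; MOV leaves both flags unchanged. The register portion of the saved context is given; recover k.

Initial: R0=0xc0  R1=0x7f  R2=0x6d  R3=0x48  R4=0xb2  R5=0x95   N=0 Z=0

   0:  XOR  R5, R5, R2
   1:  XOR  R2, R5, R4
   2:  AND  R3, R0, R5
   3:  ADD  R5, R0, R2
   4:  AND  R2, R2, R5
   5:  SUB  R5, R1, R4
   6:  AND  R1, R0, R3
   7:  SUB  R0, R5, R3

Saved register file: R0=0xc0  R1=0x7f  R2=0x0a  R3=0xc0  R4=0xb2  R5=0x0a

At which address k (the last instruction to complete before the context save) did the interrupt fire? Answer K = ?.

after  0: R0=0xc0 R1=0x7f R2=0x6d R3=0x48 R4=0xb2 R5=0xf8  N=1 Z=0
after  1: R0=0xc0 R1=0x7f R2=0x4a R3=0x48 R4=0xb2 R5=0xf8  N=0 Z=0
after  2: R0=0xc0 R1=0x7f R2=0x4a R3=0xc0 R4=0xb2 R5=0xf8  N=1 Z=0
after  3: R0=0xc0 R1=0x7f R2=0x4a R3=0xc0 R4=0xb2 R5=0x0a  N=0 Z=0
after  4: R0=0xc0 R1=0x7f R2=0x0a R3=0xc0 R4=0xb2 R5=0x0a  N=0 Z=0
-- IRQ taken; context saved, return-PC = 5 --

K = 4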